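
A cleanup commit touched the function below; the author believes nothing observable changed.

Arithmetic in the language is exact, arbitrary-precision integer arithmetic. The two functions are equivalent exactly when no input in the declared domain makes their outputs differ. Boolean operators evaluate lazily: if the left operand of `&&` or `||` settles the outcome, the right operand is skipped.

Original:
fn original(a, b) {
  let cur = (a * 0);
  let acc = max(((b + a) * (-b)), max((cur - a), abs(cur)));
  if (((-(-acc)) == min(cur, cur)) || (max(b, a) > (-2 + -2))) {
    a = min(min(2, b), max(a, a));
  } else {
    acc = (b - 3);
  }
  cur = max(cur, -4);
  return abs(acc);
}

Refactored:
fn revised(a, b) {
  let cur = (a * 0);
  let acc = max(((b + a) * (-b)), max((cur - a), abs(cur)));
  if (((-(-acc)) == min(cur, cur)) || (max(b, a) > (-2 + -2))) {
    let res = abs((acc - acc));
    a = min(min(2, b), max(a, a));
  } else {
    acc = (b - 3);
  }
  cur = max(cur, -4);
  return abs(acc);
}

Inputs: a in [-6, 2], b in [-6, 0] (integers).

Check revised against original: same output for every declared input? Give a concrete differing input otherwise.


Comparing the listings, the differences include: min/max/abs usage differs, and arithmetic usage differs, and statement counts differ, and local variable names differ.
Tracing a=0, b=-3: original: cur := 0 | acc := 0 | (((-(-acc)) == min(cur, cur)) || (max(b, a) > (-2 + -2))): true | a := -3 | cur := 0 | result 0 | revised: cur := 0 | acc := 0 | (((-(-acc)) == min(cur, cur)) || (max(b, a) > (-2 + -2))): true | res := 0 | a := -3 | cur := 0 | result 0 — matching result 0.
Checked all 63 inputs in the declared domain: the outputs agree on every one.
verdict: equivalent


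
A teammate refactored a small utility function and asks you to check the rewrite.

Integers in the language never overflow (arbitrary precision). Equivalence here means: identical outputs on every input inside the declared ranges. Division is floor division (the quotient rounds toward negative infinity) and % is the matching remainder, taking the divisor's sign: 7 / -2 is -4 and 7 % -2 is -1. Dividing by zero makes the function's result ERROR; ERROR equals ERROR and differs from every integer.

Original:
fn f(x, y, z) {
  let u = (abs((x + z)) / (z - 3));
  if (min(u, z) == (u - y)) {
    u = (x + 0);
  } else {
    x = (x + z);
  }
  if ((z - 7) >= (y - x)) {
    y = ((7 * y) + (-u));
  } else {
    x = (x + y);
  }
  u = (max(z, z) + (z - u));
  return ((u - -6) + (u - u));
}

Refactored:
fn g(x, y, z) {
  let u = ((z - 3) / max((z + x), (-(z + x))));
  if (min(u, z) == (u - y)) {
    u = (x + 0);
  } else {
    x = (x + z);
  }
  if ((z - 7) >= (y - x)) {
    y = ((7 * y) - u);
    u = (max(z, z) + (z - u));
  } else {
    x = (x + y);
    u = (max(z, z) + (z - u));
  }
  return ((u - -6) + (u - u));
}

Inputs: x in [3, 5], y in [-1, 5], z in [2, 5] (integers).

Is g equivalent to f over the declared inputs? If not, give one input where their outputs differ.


These are not equivalent — on x=3, y=-1, z=2 the outputs split (15 vs 11).
f: u = -5; (min(u, z) == (u - y)) -> false; x = 5; ((z - 7) >= (y - x)) -> true; y = -2; u = 9; return 15
g: u = -1; (min(u, z) == (u - y)) -> false; x = 5; ((z - 7) >= (y - x)) -> true; y = -6; u = 5; return 11
verdict: not equivalent; witness: x=3, y=-1, z=2


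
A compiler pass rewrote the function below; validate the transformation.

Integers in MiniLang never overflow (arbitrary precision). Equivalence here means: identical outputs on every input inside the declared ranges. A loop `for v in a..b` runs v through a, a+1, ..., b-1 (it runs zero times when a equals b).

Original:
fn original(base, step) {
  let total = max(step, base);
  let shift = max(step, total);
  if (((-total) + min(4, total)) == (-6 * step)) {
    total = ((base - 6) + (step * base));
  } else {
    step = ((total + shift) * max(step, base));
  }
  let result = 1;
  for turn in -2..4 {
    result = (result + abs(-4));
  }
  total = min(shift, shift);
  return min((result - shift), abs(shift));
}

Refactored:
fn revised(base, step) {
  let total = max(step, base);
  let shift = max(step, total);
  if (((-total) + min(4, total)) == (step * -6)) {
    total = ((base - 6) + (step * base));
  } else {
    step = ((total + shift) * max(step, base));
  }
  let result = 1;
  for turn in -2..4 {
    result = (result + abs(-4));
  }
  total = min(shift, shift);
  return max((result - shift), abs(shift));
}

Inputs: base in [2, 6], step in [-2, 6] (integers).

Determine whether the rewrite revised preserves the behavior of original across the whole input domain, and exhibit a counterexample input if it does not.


These are not equivalent — on base=2, step=-2 the outputs split (2 vs 23).
original: total = 2; shift = 2; (((-total) + min(4, total)) == (-6 * step)) -> false; step = 8; result = 1; [turn=-2]; result = 5; [turn=-1]; result = 9; [turn=0]; result = 13; [turn=1]; result = 17; [turn=2]; result = 21; [turn=3]; result = 25; total = 2; return 2
revised: total = 2; shift = 2; (((-total) + min(4, total)) == (step * -6)) -> false; step = 8; result = 1; [turn=-2]; result = 5; [turn=-1]; result = 9; [turn=0]; result = 13; [turn=1]; result = 17; [turn=2]; result = 21; [turn=3]; result = 25; total = 2; return 23
verdict: not equivalent; witness: base=2, step=-2


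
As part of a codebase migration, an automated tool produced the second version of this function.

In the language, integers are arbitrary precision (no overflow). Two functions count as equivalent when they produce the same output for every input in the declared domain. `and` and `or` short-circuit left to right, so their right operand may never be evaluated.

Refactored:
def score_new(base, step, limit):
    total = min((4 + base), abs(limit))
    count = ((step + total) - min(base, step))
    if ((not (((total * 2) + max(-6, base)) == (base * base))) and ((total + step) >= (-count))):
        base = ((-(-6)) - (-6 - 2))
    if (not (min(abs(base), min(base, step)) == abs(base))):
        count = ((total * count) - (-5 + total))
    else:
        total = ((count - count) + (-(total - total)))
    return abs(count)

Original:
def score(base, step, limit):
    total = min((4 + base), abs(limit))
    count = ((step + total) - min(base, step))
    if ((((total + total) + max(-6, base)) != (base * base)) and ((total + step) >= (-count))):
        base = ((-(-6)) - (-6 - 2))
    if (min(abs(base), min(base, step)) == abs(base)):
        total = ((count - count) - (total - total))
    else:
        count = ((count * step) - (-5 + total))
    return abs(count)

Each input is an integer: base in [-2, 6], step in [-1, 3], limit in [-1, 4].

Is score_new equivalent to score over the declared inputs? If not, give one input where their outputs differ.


base=-2, step=-1, limit=-1 yields 2 from score but 6 from score_new.
verdict: not equivalent; witness: base=-2, step=-1, limit=-1


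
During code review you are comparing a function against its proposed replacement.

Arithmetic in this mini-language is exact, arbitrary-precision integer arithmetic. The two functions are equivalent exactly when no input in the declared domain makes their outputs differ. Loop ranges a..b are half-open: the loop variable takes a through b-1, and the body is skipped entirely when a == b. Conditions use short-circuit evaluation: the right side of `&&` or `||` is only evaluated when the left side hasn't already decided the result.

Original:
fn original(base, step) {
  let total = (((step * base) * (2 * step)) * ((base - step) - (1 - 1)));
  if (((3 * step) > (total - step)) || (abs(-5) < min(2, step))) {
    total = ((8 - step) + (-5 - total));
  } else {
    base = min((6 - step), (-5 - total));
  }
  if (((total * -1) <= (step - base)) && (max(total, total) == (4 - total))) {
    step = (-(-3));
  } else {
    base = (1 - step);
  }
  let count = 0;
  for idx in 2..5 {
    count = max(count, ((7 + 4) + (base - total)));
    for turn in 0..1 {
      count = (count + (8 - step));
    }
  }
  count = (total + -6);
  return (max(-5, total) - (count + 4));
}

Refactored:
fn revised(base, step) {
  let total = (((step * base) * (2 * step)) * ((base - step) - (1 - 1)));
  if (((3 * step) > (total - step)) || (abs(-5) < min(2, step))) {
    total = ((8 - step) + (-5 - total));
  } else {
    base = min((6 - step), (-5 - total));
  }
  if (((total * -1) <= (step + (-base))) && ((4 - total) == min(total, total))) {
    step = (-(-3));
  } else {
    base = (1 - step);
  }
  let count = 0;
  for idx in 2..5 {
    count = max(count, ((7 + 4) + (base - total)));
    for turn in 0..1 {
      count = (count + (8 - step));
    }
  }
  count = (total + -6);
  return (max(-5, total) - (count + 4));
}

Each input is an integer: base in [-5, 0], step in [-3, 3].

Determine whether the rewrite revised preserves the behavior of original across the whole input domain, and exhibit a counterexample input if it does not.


The suspicious edit (`max(total, total)` became `min(total, total)`) never changes the result for any input inside the declared domain.
One worked example (base=-4, step=2) — original: total becomes 192; next (((3 * step) > (total - step)) || (abs(-5) < min(2, step))) evaluates to false; next base becomes -197; next (((total * -1) <= (step - base)) && (max(total, total) == (4 - total))) evaluates to false; next base becomes -1; next count becomes 0; next at idx=2:; next count becomes 0; next at turn=0:; next count becomes 6; next at idx=3:; next count becomes 6; next at turn=0:; next count becomes 12; next at idx=4:; next count becomes 12; next at turn=0:; next count becomes 18; next count becomes 186; next final value 2; revised: total becomes 192; next (((3 * step) > (total - step)) || (abs(-5) < min(2, step))) evaluates to false; next base becomes -197; next (((total * -1) <= (step + (-base))) && ((4 - total) == min(total, total))) evaluates to false; next base becomes -1; next count becomes 0; next at idx=2:; next count becomes 0; next at turn=0:; next count becomes 6; next at idx=3:; next count becomes 6; next at turn=0:; next count becomes 12; next at idx=4:; next count becomes 12; next at turn=0:; next count becomes 18; next count becomes 186; next final value 2; agreement on 2.
Across all 42 domain points the two functions coincide.
verdict: equivalent


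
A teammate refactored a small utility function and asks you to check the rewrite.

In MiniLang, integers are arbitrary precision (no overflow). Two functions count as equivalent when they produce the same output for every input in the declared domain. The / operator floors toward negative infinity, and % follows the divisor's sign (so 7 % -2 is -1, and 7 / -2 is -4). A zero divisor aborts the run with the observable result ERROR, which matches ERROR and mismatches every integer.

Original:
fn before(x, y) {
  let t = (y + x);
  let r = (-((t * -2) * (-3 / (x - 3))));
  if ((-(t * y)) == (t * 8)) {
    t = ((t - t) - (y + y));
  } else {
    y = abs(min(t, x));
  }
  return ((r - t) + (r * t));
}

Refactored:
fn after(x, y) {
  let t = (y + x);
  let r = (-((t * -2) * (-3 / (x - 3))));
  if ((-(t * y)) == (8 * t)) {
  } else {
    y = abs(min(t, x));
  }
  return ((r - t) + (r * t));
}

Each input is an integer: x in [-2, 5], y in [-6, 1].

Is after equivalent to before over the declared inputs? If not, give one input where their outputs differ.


x=-1, y=1 yields 2 from before but 0 from after.
verdict: not equivalent; witness: x=-1, y=1


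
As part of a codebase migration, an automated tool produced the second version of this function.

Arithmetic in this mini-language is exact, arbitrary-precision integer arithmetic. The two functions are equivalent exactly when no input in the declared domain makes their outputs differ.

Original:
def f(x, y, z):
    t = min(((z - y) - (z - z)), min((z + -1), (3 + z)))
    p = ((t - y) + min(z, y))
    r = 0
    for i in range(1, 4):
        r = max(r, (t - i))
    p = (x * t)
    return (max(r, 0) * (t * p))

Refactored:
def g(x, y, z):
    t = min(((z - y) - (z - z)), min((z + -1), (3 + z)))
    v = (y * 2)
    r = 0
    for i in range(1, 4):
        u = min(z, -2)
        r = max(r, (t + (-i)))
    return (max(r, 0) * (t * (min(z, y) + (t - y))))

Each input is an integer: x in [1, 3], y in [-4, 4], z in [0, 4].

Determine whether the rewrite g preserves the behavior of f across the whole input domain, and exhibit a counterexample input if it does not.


Consider the input x=2, y=-4, z=3.
f: t := 2 | p := 2 | r := 0 | iter i=1: | r := 1 | iter i=2: | r := 1 | iter i=3: | r := 1 | p := 4 | result 8
g: t := 2 | v := -8 | r := 0 | iter i=1: | u := -2 | r := 1 | iter i=2: | u := -2 | r := 1 | iter i=3: | u := -2 | r := 1 | result 4
8 vs 4 — the two versions disagree here.
verdict: not equivalent; witness: x=2, y=-4, z=3


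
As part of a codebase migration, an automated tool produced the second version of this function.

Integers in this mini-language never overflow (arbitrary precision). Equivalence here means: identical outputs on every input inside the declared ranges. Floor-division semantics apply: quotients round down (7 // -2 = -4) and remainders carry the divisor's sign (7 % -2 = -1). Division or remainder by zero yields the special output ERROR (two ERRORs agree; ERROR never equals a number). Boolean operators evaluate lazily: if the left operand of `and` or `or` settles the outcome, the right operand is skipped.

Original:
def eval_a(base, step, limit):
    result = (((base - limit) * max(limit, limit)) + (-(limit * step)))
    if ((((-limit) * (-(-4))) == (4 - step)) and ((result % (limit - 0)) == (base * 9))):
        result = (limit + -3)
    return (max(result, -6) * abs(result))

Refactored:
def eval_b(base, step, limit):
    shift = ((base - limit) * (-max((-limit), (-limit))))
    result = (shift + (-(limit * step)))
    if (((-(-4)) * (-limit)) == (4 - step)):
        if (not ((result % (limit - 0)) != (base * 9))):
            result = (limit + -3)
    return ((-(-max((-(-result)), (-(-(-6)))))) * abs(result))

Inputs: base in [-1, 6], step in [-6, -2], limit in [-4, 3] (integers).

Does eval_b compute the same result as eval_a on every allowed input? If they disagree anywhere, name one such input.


Equivalent. The suspicious-looking change has no observable effect anywhere in the declared ranges.
Sweeping the whole domain (320 inputs) finds no disagreement.
Spot check at base=3, step=-5, limit=0 — eval_a: result becomes 0; next ((((-limit) * (-(-4))) == (4 - step)) and ((result % (limit - 0)) == (base * 9))) evaluates to false; next final value 0. eval_b: shift becomes 0; next result becomes 0; next (((-(-4)) * (-limit)) == (4 - step)) evaluates to false; next final value 0. Both give 0.
verdict: equivalent


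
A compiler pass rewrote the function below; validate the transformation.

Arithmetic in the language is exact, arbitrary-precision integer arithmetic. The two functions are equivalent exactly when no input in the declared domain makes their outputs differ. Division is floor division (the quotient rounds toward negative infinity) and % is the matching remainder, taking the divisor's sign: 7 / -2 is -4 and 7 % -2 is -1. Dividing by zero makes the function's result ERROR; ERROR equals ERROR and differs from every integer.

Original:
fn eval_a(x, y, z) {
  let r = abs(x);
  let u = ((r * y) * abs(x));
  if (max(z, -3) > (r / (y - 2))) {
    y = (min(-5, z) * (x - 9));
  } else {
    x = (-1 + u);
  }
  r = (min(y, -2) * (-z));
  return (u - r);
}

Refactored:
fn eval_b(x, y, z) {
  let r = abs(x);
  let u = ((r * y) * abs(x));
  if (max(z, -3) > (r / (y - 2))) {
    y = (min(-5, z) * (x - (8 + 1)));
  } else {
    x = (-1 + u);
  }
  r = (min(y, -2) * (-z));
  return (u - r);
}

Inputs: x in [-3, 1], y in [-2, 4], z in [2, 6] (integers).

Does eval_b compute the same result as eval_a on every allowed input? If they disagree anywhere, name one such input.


Differences: constant usage differs, plus arithmetic usage differs — yet all 175 inputs agree.
verdict: equivalent


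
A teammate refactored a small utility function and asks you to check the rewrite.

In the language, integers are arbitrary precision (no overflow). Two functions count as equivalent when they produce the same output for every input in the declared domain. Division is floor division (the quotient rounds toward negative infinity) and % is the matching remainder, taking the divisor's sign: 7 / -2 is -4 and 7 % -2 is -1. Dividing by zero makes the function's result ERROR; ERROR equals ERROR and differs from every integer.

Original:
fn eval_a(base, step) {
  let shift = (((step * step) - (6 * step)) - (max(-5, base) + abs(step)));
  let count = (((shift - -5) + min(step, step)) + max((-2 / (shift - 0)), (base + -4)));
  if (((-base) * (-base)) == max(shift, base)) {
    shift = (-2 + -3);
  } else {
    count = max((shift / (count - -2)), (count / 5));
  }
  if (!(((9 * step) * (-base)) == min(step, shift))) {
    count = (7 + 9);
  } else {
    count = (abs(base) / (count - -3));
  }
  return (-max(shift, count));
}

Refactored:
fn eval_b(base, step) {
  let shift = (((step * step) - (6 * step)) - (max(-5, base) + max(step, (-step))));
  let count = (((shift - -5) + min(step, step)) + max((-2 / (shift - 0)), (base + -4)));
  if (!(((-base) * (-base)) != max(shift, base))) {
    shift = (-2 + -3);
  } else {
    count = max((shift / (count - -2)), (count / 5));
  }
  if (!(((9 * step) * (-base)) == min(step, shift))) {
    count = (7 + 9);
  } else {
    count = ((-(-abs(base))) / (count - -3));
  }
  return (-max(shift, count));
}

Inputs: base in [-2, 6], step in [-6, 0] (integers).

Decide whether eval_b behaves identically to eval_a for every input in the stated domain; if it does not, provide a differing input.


This is a faithful refactor — comparison usage differs, plus min/max/abs usage differs, plus boolean connective usage differs, but the computed results match everywhere.
As a probe, take base=2, step=-4: eval_a runs shift := 34 | count := 34 | (((-base) * (-base)) == max(shift, base)): false | count := 6 | (!(((9 * step) * (-base)) == min(step, shift))): true | count := 16 | result -34; eval_b runs shift := 34 | count := 34 | (!(((-base) * (-base)) != max(shift, base))): false | count := 6 | (!(((9 * step) * (-base)) == min(step, shift))): true | count := 16 | result -34; both end at -34.
Sweeping the whole domain (63 inputs) finds no disagreement.
verdict: equivalent


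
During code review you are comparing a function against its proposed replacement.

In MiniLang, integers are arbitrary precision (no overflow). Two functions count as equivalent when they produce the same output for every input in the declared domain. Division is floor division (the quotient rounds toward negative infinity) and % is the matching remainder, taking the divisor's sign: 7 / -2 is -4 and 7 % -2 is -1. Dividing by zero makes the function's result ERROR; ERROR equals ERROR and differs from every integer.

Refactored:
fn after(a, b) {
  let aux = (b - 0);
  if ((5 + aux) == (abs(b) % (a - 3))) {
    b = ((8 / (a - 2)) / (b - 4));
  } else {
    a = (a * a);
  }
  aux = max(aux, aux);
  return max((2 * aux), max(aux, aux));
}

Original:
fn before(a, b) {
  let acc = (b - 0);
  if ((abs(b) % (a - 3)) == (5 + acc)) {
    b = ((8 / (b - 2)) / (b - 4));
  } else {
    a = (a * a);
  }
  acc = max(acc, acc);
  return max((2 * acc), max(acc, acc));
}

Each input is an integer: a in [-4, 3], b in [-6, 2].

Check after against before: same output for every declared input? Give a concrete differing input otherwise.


Consider the input a=2, b=-5.
before: acc=-5, then ((abs(b) % (a - 3)) == (5 + acc)) is true, then b=0, then acc=-5, then returns -5
after: aux=-5, then ((5 + aux) == (abs(b) % (a - 3))) is true, then a zero divisor aborts: ERROR
-5 against ERROR: the behavior changed.
verdict: not equivalent; witness: a=2, b=-5


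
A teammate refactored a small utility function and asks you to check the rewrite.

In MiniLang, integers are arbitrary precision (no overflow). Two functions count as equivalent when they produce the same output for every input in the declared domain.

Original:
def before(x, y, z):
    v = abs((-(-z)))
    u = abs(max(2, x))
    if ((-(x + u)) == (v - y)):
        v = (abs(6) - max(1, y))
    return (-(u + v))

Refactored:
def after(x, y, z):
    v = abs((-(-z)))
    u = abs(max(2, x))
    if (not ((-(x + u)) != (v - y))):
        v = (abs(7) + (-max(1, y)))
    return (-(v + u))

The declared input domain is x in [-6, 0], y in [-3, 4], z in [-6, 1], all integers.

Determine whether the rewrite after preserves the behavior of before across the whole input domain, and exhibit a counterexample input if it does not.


Consider the input x=-6, y=-3, z=-1.
before: v=1, then u=2, then ((-(x + u)) == (v - y)) is true, then v=5, then returns -7
after: v=1, then u=2, then (not ((-(x + u)) != (v - y))) is true, then v=6, then returns -8
-7 and -8 differ, so these are not the same function on this domain.
verdict: not equivalent; witness: x=-6, y=-3, z=-1


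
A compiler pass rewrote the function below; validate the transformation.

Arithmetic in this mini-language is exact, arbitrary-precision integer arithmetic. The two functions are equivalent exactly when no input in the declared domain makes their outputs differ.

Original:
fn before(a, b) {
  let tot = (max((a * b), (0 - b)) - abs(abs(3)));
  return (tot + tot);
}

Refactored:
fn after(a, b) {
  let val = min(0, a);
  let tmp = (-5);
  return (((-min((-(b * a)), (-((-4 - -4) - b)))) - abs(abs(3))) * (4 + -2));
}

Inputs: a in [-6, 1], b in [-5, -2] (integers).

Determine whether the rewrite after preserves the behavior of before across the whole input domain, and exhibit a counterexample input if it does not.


The two are interchangeable: local variable names differ, statement counts differ, constant usage differs, min/max/abs usage differs, arithmetic usage differs, and every declared input agrees.
Tracing a=-4, b=-4: before: tot := 13 | result 26 | after: val := -4 | tmp := -5 | result 26 — matching result 26.
Sweeping the whole domain (32 inputs) finds no disagreement.
verdict: equivalent


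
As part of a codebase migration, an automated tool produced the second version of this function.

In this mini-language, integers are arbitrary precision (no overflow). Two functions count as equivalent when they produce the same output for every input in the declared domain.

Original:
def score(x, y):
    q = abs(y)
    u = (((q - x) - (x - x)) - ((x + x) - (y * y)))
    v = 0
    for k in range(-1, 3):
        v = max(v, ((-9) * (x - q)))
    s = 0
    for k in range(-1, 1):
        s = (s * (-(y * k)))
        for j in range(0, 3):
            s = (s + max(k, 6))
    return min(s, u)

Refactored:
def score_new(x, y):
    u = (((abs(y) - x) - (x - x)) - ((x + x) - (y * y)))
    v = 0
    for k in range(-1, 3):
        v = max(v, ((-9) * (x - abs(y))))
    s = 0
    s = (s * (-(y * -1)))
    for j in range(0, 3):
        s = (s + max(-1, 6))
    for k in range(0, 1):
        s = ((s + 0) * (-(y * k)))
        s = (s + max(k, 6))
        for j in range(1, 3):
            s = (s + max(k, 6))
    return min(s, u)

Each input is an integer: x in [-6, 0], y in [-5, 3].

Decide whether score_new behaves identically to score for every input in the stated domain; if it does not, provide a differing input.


This is a faithful refactor — local variable names differ, plus constant usage differs, plus statement counts differ, plus loop structure differs, plus arithmetic usage differs, plus min/max/abs usage differs, but the computed results match everywhere.
One worked example (x=-4, y=-4) — score: q = 4; u = 32; v = 0; [k=-1]; v = 72; [k=0]; v = 72; [k=1]; v = 72; [k=2]; v = 72; s = 0; [k=-1]; s = 0; [j=0]; s = 6; [j=1]; s = 12; [j=2]; s = 18; [k=0]; s = 0; [j=0]; s = 6; [j=1]; s = 12; [j=2]; s = 18; return 18; score_new: u = 32; v = 0; [k=-1]; v = 72; [k=0]; v = 72; [k=1]; v = 72; [k=2]; v = 72; s = 0; s = 0; [j=0]; s = 6; [j=1]; s = 12; [j=2]; s = 18; [k=0]; s = 0; s = 6; [j=1]; s = 12; [j=2]; s = 18; return 18; agreement on 18.
Sweeping the whole domain (63 inputs) finds no disagreement.
verdict: equivalent


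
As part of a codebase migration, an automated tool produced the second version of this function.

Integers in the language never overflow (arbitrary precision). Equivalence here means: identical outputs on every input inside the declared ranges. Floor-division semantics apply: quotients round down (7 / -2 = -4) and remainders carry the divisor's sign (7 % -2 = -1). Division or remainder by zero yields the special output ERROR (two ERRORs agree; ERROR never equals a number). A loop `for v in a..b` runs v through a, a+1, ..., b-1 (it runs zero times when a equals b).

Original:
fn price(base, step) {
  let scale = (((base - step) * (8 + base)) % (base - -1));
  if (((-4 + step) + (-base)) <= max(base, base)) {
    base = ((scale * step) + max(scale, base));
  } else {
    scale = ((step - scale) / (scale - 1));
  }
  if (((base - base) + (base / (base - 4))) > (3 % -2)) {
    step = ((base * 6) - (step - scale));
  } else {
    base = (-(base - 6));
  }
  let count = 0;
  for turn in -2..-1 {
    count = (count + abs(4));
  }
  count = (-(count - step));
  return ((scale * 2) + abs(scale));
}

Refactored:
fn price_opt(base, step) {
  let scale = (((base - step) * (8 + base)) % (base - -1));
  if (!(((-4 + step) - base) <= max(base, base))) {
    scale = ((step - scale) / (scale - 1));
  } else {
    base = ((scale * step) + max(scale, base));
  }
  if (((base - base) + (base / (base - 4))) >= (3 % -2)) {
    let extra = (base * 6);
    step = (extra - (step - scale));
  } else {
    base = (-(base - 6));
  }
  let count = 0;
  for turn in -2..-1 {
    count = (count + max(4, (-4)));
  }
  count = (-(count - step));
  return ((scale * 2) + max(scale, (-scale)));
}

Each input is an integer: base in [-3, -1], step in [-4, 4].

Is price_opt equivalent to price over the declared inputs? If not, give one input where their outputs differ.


Although `(((base - base) + (base / (base - 4))) > (3 % -2))` became `(((base - base) + (base / (base - 4))) >= (3 % -2))`, no input in the stated domain can expose it; all 27 inputs agree.
verdict: equivalent


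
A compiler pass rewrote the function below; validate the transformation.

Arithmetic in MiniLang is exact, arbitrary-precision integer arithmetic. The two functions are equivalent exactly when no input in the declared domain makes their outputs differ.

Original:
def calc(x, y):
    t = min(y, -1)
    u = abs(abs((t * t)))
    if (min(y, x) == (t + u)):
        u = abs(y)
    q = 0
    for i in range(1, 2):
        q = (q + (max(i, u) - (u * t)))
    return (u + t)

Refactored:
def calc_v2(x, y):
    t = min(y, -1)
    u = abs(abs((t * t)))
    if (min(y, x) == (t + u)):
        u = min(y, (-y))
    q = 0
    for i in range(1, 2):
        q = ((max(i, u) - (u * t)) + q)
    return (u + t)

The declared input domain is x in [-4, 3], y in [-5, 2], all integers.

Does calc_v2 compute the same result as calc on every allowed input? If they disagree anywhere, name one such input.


Evaluate both at x=0, y=1.
calc: t := -1 | u := 1 | (min(y, x) == (t + u)): true | u := 1 | q := 0 | iter i=1: | q := 2 | result 0
calc_v2: t := -1 | u := 1 | (min(y, x) == (t + u)): true | u := -1 | q := 0 | iter i=1: | q := 0 | result -2
0 != -2, so the rewrite changes behavior.
verdict: not equivalent; witness: x=0, y=1


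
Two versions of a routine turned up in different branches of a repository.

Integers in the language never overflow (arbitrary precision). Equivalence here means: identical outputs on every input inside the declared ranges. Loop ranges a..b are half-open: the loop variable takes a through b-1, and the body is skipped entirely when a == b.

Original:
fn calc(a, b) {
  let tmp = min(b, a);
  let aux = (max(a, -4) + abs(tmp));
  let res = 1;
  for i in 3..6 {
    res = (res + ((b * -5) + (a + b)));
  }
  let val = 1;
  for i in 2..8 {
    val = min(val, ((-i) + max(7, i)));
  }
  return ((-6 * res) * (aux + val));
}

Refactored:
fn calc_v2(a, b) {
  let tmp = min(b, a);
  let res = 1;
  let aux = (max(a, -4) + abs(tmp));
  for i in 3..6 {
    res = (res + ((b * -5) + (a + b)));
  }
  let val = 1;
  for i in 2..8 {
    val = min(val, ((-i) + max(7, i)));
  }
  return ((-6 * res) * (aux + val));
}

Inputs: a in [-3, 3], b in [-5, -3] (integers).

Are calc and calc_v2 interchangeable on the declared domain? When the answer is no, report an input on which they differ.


Side by side, the visible changes include: same computation, different form.
One worked example (a=3, b=-5) — calc: tmp = -5; aux = 8; res = 1; [i=3]; res = 24; [i=4]; res = 47; [i=5]; res = 70; val = 1; [i=2]; val = 1; [i=3]; val = 1; [i=4]; val = 1; [i=5]; val = 1; [i=6]; val = 1; [i=7]; val = 0; return -3360; calc_v2: tmp = -5; res = 1; aux = 8; [i=3]; res = 24; [i=4]; res = 47; [i=5]; res = 70; val = 1; [i=2]; val = 1; [i=3]; val = 1; [i=4]; val = 1; [i=5]; val = 1; [i=6]; val = 1; [i=7]; val = 0; return -3360; agreement on -3360.
Sweeping the whole domain (21 inputs) finds no disagreement.
verdict: equivalent


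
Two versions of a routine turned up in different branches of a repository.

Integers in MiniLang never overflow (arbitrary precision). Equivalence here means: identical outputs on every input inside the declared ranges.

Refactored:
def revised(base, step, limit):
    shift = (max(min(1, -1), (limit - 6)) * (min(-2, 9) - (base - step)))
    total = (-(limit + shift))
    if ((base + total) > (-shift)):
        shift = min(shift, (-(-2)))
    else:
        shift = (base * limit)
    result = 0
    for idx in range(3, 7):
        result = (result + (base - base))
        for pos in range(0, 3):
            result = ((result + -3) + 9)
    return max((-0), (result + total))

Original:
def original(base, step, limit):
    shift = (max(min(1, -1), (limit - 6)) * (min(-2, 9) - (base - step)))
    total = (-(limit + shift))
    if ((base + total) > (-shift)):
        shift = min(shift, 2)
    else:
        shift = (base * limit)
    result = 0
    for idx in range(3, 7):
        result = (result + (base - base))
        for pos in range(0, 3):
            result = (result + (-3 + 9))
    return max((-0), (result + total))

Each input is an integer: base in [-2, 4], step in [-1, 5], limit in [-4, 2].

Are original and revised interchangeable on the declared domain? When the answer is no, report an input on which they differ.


Although same computation, different form, 343/343 inputs agree.
verdict: equivalent


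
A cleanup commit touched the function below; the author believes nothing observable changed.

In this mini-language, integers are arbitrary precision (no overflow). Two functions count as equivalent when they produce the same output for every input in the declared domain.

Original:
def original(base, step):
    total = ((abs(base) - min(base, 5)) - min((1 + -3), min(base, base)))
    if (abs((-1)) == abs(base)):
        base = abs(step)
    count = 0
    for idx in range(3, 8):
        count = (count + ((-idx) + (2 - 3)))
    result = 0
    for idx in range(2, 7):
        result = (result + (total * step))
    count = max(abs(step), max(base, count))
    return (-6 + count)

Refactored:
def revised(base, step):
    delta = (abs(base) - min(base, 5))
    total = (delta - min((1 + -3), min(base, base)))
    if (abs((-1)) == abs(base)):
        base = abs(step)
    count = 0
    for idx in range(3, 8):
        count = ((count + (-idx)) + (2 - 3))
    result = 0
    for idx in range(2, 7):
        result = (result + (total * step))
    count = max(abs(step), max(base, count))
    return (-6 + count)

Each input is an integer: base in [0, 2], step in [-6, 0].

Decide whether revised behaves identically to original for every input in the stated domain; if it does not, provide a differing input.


Comparing the listings, the differences include: local variable names differ; and statement counts differ.
Tracing base=2, step=-2: original: total=2, then (abs((-1)) == abs(base)) is false, then count=0, then (idx=3), then count=-4, then (idx=4), then count=-9, then (idx=5), then count=-15, then (idx=6), then count=-22, then (idx=7), then count=-30, then result=0, then (idx=2), then result=-4, then (idx=3), then result=-8, then (idx=4), then result=-12, then (idx=5), then result=-16, then (idx=6), then result=-20, then count=2, then returns -4 | revised: delta=0, then total=2, then (abs((-1)) == abs(base)) is false, then count=0, then (idx=3), then count=-4, then (idx=4), then count=-9, then (idx=5), then count=-15, then (idx=6), then count=-22, then (idx=7), then count=-30, then result=0, then (idx=2), then result=-4, then (idx=3), then result=-8, then (idx=4), then result=-12, then (idx=5), then result=-16, then (idx=6), then result=-20, then count=2, then returns -4 — matching result -4.
An exhaustive pass over the 21 declared inputs shows identical outputs.
verdict: equivalent


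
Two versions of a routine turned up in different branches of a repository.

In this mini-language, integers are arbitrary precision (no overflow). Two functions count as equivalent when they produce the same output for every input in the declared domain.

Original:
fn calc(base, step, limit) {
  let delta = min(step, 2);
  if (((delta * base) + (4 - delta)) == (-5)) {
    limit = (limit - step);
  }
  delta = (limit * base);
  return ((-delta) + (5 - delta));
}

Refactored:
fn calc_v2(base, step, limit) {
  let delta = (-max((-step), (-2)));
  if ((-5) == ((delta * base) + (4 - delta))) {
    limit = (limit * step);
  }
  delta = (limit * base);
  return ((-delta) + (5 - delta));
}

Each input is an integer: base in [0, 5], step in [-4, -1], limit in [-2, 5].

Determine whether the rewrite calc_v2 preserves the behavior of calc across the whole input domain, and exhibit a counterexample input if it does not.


The rewrite breaks on base=4, step=-3, limit=-2, where the results are -3 and -43.
calc: delta = -3; (((delta * base) + (4 - delta)) == (-5)) -> true; limit = 1; delta = 4; return -3
calc_v2: delta = -3; ((-5) == ((delta * base) + (4 - delta))) -> true; limit = 6; delta = 24; return -43
verdict: not equivalent; witness: base=4, step=-3, limit=-2


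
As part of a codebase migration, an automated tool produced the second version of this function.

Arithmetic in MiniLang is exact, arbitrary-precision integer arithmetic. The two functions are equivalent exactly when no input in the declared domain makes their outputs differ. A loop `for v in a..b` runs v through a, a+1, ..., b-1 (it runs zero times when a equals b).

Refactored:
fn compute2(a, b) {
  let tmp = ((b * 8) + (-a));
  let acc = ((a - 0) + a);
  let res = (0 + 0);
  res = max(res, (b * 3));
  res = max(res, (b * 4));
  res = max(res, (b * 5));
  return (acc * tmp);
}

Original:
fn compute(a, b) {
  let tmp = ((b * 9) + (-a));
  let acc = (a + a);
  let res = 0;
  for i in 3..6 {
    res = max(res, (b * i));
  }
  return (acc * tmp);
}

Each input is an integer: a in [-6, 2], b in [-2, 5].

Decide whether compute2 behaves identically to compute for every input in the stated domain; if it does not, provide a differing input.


The rewrite breaks on a=-6, b=-2, where the results are 144 and 120.
compute: tmp := -12 | acc := -12 | res := 0 | iter i=3: | res := 0 | iter i=4: | res := 0 | iter i=5: | res := 0 | result 144
compute2: tmp := -10 | acc := -12 | res := 0 | res := 0 | res := 0 | res := 0 | result 120
verdict: not equivalent; witness: a=-6, b=-2


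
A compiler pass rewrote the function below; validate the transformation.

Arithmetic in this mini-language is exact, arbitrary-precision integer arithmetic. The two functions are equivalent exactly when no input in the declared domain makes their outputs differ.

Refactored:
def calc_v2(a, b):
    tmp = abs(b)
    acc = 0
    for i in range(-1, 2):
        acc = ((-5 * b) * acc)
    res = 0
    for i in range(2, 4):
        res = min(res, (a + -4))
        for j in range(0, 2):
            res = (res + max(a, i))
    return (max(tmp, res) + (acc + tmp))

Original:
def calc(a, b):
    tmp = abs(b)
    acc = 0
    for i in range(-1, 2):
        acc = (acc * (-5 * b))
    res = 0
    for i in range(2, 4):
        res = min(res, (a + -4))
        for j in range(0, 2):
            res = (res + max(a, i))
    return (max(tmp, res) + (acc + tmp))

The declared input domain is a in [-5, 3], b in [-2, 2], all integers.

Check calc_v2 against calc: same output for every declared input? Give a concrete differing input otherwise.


Behavior is preserved: although same computation, different form, the outputs never diverge.
As a probe, take a=-1, b=0: calc runs tmp = 0; acc = 0; [i=-1]; acc = 0; [i=0]; acc = 0; [i=1]; acc = 0; res = 0; [i=2]; res = -5; [j=0]; res = -3; [j=1]; res = -1; [i=3]; res = -5; [j=0]; res = -2; [j=1]; res = 1; return 1; calc_v2 runs tmp = 0; acc = 0; [i=-1]; acc = 0; [i=0]; acc = 0; [i=1]; acc = 0; res = 0; [i=2]; res = -5; [j=0]; res = -3; [j=1]; res = -1; [i=3]; res = -5; [j=0]; res = -2; [j=1]; res = 1; return 1; both end at 1.
Every one of the 45 inputs gives matching results.
verdict: equivalent


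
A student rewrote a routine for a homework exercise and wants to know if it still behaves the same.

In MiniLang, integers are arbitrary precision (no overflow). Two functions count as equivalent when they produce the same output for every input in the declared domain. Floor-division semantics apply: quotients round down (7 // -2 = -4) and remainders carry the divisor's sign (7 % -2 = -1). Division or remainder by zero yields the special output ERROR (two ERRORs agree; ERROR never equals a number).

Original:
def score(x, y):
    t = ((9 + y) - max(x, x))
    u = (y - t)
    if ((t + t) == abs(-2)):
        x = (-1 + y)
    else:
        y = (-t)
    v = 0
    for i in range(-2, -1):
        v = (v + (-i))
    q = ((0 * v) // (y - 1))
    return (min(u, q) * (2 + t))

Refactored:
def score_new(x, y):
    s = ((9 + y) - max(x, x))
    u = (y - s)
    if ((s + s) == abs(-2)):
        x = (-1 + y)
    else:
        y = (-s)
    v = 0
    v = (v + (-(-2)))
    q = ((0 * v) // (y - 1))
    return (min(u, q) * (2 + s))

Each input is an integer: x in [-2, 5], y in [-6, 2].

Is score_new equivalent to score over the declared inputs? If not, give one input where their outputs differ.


Equivalent — the differences include loop structure differs; and local variable names differ; and constant usage differs; and statement counts differ, yet no declared input distinguishes the two.
Tracing x=1, y=1: score: t becomes 9; next u becomes -8; next ((t + t) == abs(-2)) evaluates to false; next y becomes -9; next v becomes 0; next at i=-2:; next v becomes 2; next q becomes 0; next final value -88 | score_new: s becomes 9; next u becomes -8; next ((s + s) == abs(-2)) evaluates to false; next y becomes -9; next v becomes 0; next v becomes 2; next q becomes 0; next final value -88 — matching result -88.
Every one of the 72 inputs gives matching results.
verdict: equivalent


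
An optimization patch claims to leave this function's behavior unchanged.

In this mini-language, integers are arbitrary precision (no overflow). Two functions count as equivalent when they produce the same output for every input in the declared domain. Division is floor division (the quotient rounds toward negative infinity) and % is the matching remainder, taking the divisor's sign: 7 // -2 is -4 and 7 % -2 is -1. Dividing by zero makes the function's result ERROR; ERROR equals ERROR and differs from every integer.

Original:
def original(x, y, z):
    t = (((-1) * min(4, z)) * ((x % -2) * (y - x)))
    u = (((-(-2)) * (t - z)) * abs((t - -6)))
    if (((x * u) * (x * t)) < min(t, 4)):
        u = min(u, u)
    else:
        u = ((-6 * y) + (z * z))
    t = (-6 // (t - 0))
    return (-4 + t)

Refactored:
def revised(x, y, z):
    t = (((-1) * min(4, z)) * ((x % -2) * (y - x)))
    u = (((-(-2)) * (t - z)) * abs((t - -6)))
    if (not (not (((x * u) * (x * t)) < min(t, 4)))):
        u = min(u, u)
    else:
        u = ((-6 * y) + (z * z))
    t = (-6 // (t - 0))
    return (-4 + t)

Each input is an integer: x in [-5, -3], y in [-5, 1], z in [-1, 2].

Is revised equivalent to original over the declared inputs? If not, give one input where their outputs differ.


Reading the diff, among the changes: boolean connective usage differs.
One worked example (x=-5, y=-2, z=2) — original: t = 6; u = 96; (((x * u) * (x * t)) < min(t, 4)) -> false; u = 16; t = -1; return -5; revised: t = 6; u = 96; (not (not (((x * u) * (x * t)) < min(t, 4)))) -> false; u = 16; t = -1; return -5; agreement on -5.
Checked all 84 inputs in the declared domain: the outputs agree on every one.
verdict: equivalent
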